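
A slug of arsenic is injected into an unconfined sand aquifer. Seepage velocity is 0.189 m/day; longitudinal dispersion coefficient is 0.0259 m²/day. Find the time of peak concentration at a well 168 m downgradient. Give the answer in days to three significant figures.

For the 1D instantaneous-source solution, setting ∂C/∂t = 0 at fixed x gives v²t² + 2Dt − x² = 0, so t = (√(D² + v²x²) − D)/v².
√(D² + v²x²) = √(0.0259² + 0.189² × 168²) = 31.75; v² = 0.035721.
t = (31.75 − 0.0259)/0.035721 = 888 days (vs. the pure-advection estimate x/v = 889 d).

888 days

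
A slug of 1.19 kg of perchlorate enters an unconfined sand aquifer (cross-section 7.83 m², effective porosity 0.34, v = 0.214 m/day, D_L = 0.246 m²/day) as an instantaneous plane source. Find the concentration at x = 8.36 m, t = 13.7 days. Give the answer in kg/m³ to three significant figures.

For an instantaneous plane source, C(x,t) = M/(n_e·A·√(4πDt)) · exp(−(x−vt)²/(4Dt)), with n_e·A the pore (flow) area.
Plume center vt = 0.214 × 13.7 = 2.9318 m, so the well at 8.36 m is 5.4282 m downgradient of the peak.
√(4πDt) = 6.508 m, giving peak height M/(n_e·A·√(4πDt)) = 1.19/(0.34 × 7.83 × 6.508) = 0.06868 kg/m³.
(x−vt)²/(4Dt) = (5.4282)²/(4 × 0.246 × 13.7) = 2.186; exp(−2.186) = 0.1124.
C = 0.06868 × 0.1124 = 0.00772 kg/m³.

0.00772 kg/m³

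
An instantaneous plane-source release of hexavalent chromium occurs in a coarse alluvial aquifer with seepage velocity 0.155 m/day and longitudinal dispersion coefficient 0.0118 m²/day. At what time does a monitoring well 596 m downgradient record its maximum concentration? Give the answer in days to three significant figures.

3840 days

For the 1D instantaneous-source solution, setting ∂C/∂t = 0 at fixed x gives v²t² + 2Dt − x² = 0, so t = (√(D² + v²x²) − D)/v².
√(D² + v²x²) = √(0.0118² + 0.155² × 596²) = 92.38; v² = 0.024025.
t = (92.38 − 0.0118)/0.024025 = 3840 days (vs. the pure-advection estimate x/v = 3850 d).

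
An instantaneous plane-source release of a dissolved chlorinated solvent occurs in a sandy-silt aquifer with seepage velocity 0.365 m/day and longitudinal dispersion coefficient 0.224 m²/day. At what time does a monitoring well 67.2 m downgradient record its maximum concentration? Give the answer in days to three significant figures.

182 days

For the 1D instantaneous-source solution, setting ∂C/∂t = 0 at fixed x gives v²t² + 2Dt − x² = 0, so t = (√(D² + v²x²) − D)/v².
√(D² + v²x²) = √(0.224² + 0.365² × 67.2²) = 24.53; v² = 0.133225.
t = (24.53 − 0.224)/0.133225 = 182 days (vs. the pure-advection estimate x/v = 184 d).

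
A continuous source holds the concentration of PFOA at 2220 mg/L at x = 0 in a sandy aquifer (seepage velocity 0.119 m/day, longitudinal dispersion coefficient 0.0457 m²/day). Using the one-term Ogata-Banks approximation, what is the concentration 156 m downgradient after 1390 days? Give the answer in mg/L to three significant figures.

1770 mg/L

For a continuous step input, C/C₀ ≈ ½·erfc((x−vt)/(2√(Dt))).
vt = 0.119 × 1390 = 165.41 m and 2√(Dt) = 2√(0.0457 × 1390) = 15.94 m.
Argument (x−vt)/(2√(Dt)) = (156 − 165.41)/15.94 = -0.5903; ½·erfc(-0.5903) = 0.7981.
C = 2220 × 0.7981 = 1770 mg/L.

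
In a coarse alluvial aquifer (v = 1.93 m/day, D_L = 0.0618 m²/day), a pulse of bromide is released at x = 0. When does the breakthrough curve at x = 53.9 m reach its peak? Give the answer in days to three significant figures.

27.9 days

For the 1D instantaneous-source solution, setting ∂C/∂t = 0 at fixed x gives v²t² + 2Dt − x² = 0, so t = (√(D² + v²x²) − D)/v².
√(D² + v²x²) = √(0.0618² + 1.93² × 53.9²) = 104.0; v² = 3.7249.
t = (104.0 − 0.0618)/3.7249 = 27.9 days (vs. the pure-advection estimate x/v = 27.9 d).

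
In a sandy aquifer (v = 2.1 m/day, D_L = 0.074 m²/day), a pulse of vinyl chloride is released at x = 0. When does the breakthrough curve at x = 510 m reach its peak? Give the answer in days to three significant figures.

243 days

For the 1D instantaneous-source solution, setting ∂C/∂t = 0 at fixed x gives v²t² + 2Dt − x² = 0, so t = (√(D² + v²x²) − D)/v².
√(D² + v²x²) = √(0.074² + 2.1² × 510²) = 1071; v² = 4.41.
t = (1071 − 0.074)/4.41 = 243 days (vs. the pure-advection estimate x/v = 243 d).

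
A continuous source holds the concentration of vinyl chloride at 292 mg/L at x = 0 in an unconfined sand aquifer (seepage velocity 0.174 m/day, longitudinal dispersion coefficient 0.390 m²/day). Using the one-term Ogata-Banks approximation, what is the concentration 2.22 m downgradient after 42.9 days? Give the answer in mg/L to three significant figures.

239 mg/L

For a continuous step input, C/C₀ ≈ ½·erfc((x−vt)/(2√(Dt))).
vt = 0.174 × 42.9 = 7.4646 m and 2√(Dt) = 2√(0.390 × 42.9) = 8.181 m.
Argument (x−vt)/(2√(Dt)) = (2.22 − 7.4646)/8.181 = -0.6411; ½·erfc(-0.6411) = 0.8177.
C = 292 × 0.8177 = 239 mg/L.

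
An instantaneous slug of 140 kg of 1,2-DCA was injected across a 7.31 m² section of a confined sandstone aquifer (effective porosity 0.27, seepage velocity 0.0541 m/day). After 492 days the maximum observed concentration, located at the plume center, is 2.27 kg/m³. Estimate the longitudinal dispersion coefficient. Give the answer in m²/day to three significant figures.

At the plume center C_max = M/(n_e·A·√(4πDt)), so D = M²/(4πt·(n_e·A·C_max)²).
n_e·A·C_max = 0.27 × 7.31 × 2.27 = 4.480 kg/m.
D = 140²/(4π × 492 × 4.480²) = 0.158 m²/day.

0.158 m²/day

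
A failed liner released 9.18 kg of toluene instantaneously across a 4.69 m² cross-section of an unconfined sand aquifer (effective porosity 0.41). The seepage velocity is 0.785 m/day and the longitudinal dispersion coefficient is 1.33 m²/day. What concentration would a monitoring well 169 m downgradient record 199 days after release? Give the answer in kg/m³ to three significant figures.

0.0709 kg/m³

For an instantaneous plane source, C(x,t) = M/(n_e·A·√(4πDt)) · exp(−(x−vt)²/(4Dt)), with n_e·A the pore (flow) area.
Plume center vt = 0.785 × 199 = 156.215 m, so the well at 169 m is 12.785 m downgradient of the peak.
√(4πDt) = 57.67 m, giving peak height M/(n_e·A·√(4πDt)) = 9.18/(0.41 × 4.69 × 57.67) = 0.08278 kg/m³.
(x−vt)²/(4Dt) = (12.785)²/(4 × 1.33 × 199) = 0.1544; exp(−0.1544) = 0.8569.
C = 0.08278 × 0.8569 = 0.0709 kg/m³.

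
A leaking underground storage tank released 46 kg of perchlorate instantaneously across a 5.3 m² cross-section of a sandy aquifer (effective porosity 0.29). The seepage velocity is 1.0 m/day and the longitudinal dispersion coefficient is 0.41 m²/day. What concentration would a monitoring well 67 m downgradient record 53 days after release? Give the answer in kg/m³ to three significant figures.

For an instantaneous plane source, C(x,t) = M/(n_e·A·√(4πDt)) · exp(−(x−vt)²/(4Dt)), with n_e·A the pore (flow) area.
Plume center vt = 1.0 × 53 = 53 m, so the well at 67 m is 14 m downgradient of the peak.
√(4πDt) = 16.52 m, giving peak height M/(n_e·A·√(4πDt)) = 46/(0.29 × 5.3 × 16.52) = 1.812 kg/m³.
(x−vt)²/(4Dt) = (14)²/(4 × 0.41 × 53) = 2.255; exp(−2.255) = 0.1049.
C = 1.812 × 0.1049 = 0.190 kg/m³.

0.190 kg/m³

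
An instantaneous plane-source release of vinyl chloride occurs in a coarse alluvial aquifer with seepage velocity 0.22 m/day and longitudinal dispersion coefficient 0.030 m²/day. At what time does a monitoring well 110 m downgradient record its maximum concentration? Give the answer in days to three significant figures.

For the 1D instantaneous-source solution, setting ∂C/∂t = 0 at fixed x gives v²t² + 2Dt − x² = 0, so t = (√(D² + v²x²) − D)/v².
√(D² + v²x²) = √(0.030² + 0.22² × 110²) = 24.20; v² = 0.0484.
t = (24.20 − 0.030)/0.0484 = 499 days (vs. the pure-advection estimate x/v = 500 d).

499 days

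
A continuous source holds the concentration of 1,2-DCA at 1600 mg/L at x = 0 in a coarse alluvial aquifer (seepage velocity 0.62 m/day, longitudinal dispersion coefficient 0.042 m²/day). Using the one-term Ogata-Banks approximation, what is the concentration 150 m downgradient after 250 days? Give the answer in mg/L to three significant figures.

For a continuous step input, C/C₀ ≈ ½·erfc((x−vt)/(2√(Dt))).
vt = 0.62 × 250 = 155 m and 2√(Dt) = 2√(0.042 × 250) = 6.481 m.
Argument (x−vt)/(2√(Dt)) = (150 − 155)/6.481 = -0.7715; ½·erfc(-0.7715) = 0.8624.
C = 1600 × 0.8624 = 1380 mg/L.

1380 mg/L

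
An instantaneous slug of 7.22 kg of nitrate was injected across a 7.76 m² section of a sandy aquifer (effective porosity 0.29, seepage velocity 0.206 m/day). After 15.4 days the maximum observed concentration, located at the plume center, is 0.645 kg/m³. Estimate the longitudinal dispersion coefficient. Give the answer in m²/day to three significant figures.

0.128 m²/day

At the plume center C_max = M/(n_e·A·√(4πDt)), so D = M²/(4πt·(n_e·A·C_max)²).
n_e·A·C_max = 0.29 × 7.76 × 0.645 = 1.452 kg/m.
D = 7.22²/(4π × 15.4 × 1.452²) = 0.128 m²/day.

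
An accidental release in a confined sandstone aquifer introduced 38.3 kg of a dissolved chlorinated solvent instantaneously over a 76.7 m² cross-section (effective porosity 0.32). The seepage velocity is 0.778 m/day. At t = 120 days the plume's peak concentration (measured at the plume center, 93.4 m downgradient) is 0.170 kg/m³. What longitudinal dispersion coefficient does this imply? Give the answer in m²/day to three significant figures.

At the plume center C_max = M/(n_e·A·√(4πDt)), so D = M²/(4πt·(n_e·A·C_max)²).
n_e·A·C_max = 0.32 × 76.7 × 0.170 = 4.172 kg/m.
D = 38.3²/(4π × 120 × 4.172²) = 0.0559 m²/day.

0.0559 m²/day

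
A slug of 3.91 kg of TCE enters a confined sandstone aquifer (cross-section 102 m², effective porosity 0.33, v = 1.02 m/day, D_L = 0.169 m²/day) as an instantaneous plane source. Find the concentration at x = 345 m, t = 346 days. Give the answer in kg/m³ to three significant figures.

0.00328 kg/m³

For an instantaneous plane source, C(x,t) = M/(n_e·A·√(4πDt)) · exp(−(x−vt)²/(4Dt)), with n_e·A the pore (flow) area.
Plume center vt = 1.02 × 346 = 352.92 m, so the well at 345 m is 7.92 m upgradient of the peak.
√(4πDt) = 27.11 m, giving peak height M/(n_e·A·√(4πDt)) = 3.91/(0.33 × 102 × 27.11) = 0.004285 kg/m³.
(x−vt)²/(4Dt) = (-7.92)²/(4 × 0.169 × 346) = 0.2682; exp(−0.2682) = 0.7648.
C = 0.004285 × 0.7648 = 0.00328 kg/m³.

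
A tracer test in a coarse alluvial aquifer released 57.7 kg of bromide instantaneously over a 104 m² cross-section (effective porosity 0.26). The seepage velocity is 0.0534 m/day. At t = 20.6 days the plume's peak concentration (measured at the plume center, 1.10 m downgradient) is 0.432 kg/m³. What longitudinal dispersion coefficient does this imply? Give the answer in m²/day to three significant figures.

At the plume center C_max = M/(n_e·A·√(4πDt)), so D = M²/(4πt·(n_e·A·C_max)²).
n_e·A·C_max = 0.26 × 104 × 0.432 = 11.68 kg/m.
D = 57.7²/(4π × 20.6 × 11.68²) = 0.0943 m²/day.

0.0943 m²/day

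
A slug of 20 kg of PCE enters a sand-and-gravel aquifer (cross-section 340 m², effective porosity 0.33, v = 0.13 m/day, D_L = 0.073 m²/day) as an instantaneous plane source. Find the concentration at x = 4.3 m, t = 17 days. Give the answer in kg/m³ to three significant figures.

0.0187 kg/m³

For an instantaneous plane source, C(x,t) = M/(n_e·A·√(4πDt)) · exp(−(x−vt)²/(4Dt)), with n_e·A the pore (flow) area.
Plume center vt = 0.13 × 17 = 2.21 m, so the well at 4.3 m is 2.09 m downgradient of the peak.
√(4πDt) = 3.949 m, giving peak height M/(n_e·A·√(4πDt)) = 20/(0.33 × 340 × 3.949) = 0.04514 kg/m³.
(x−vt)²/(4Dt) = (2.09)²/(4 × 0.073 × 17) = 0.8800; exp(−0.8800) = 0.4148.
C = 0.04514 × 0.4148 = 0.0187 kg/m³.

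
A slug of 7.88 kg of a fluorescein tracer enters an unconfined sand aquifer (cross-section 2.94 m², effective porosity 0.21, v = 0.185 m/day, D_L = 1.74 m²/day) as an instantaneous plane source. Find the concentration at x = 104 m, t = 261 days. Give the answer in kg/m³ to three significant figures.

0.0306 kg/m³

For an instantaneous plane source, C(x,t) = M/(n_e·A·√(4πDt)) · exp(−(x−vt)²/(4Dt)), with n_e·A the pore (flow) area.
Plume center vt = 0.185 × 261 = 48.285 m, so the well at 104 m is 55.715 m downgradient of the peak.
√(4πDt) = 75.54 m, giving peak height M/(n_e·A·√(4πDt)) = 7.88/(0.21 × 2.94 × 75.54) = 0.1690 kg/m³.
(x−vt)²/(4Dt) = (55.715)²/(4 × 1.74 × 261) = 1.709; exp(−1.709) = 0.1810.
C = 0.1690 × 0.1810 = 0.0306 kg/m³.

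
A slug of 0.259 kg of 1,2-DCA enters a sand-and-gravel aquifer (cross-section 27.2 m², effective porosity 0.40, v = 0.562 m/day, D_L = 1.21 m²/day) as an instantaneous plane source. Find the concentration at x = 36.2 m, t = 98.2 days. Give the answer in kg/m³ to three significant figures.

0.000289 kg/m³

For an instantaneous plane source, C(x,t) = M/(n_e·A·√(4πDt)) · exp(−(x−vt)²/(4Dt)), with n_e·A the pore (flow) area.
Plume center vt = 0.562 × 98.2 = 55.1884 m, so the well at 36.2 m is 18.9884 m upgradient of the peak.
√(4πDt) = 38.64 m, giving peak height M/(n_e·A·√(4πDt)) = 0.259/(0.40 × 27.2 × 38.64) = 0.0006161 kg/m³.
(x−vt)²/(4Dt) = (-18.9884)²/(4 × 1.21 × 98.2) = 0.7586; exp(−0.7586) = 0.4683.
C = 0.0006161 × 0.4683 = 0.000289 kg/m³.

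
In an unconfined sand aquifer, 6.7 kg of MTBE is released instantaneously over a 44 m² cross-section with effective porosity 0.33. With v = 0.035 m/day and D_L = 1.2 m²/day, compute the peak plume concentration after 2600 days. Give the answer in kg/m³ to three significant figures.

The peak of an instantaneous 1D plume sits at x = vt; there the Gaussian factor is 1 and C_max = M/(n_e·A·√(4πDt)), where n_e·A is the pore area the mass is dissolved in.
√(4πDt) = √(4π × 1.2 × 2600) = 198.0 m, so C_max = 6.7/(0.33 × 44 × 198.0) = 0.00233 kg/m³.

0.00233 kg/m³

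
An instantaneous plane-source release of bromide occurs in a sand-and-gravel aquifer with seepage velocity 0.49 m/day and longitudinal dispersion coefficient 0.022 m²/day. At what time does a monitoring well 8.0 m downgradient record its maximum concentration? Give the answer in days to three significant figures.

16.2 days

For the 1D instantaneous-source solution, setting ∂C/∂t = 0 at fixed x gives v²t² + 2Dt − x² = 0, so t = (√(D² + v²x²) − D)/v².
√(D² + v²x²) = √(0.022² + 0.49² × 8.0²) = 3.920; v² = 0.2401.
t = (3.920 − 0.022)/0.2401 = 16.2 days (vs. the pure-advection estimate x/v = 16.3 d).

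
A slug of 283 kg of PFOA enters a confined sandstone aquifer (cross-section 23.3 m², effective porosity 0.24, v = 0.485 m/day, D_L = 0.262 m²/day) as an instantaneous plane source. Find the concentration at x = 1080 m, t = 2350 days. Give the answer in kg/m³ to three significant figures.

For an instantaneous plane source, C(x,t) = M/(n_e·A·√(4πDt)) · exp(−(x−vt)²/(4Dt)), with n_e·A the pore (flow) area.
Plume center vt = 0.485 × 2350 = 1139.75 m, so the well at 1080 m is 59.75 m upgradient of the peak.
√(4πDt) = 87.96 m, giving peak height M/(n_e·A·√(4πDt)) = 283/(0.24 × 23.3 × 87.96) = 0.5754 kg/m³.
(x−vt)²/(4Dt) = (-59.75)²/(4 × 0.262 × 2350) = 1.450; exp(−1.450) = 0.2346.
C = 0.5754 × 0.2346 = 0.135 kg/m³.

0.135 kg/m³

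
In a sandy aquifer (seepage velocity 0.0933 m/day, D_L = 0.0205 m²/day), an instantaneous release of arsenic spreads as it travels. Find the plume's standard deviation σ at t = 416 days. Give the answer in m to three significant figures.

4.13 m

Dispersive spreading gives a Gaussian with σ² = 2Dt; advection only shifts the center.
σ = √(2 × 0.0205 × 416) = 4.13 m.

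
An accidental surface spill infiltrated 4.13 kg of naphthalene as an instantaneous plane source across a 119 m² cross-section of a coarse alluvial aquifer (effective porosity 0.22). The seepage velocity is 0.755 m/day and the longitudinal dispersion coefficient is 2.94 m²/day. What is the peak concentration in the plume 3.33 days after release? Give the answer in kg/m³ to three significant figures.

The peak of an instantaneous 1D plume sits at x = vt; there the Gaussian factor is 1 and C_max = M/(n_e·A·√(4πDt)), where n_e·A is the pore area the mass is dissolved in.
√(4πDt) = √(4π × 2.94 × 3.33) = 11.09 m, so C_max = 4.13/(0.22 × 119 × 11.09) = 0.0142 kg/m³.

0.0142 kg/m³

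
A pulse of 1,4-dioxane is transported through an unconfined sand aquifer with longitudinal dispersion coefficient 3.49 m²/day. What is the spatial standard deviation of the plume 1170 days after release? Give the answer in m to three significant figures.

90.4 m

Dispersive spreading gives a Gaussian with σ² = 2Dt; advection only shifts the center.
σ = √(2 × 3.49 × 1170) = 90.4 m.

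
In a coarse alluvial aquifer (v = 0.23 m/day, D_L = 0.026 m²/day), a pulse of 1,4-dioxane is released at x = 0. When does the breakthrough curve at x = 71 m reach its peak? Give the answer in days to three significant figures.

For the 1D instantaneous-source solution, setting ∂C/∂t = 0 at fixed x gives v²t² + 2Dt − x² = 0, so t = (√(D² + v²x²) − D)/v².
√(D² + v²x²) = √(0.026² + 0.23² × 71²) = 16.33; v² = 0.0529.
t = (16.33 − 0.026)/0.0529 = 308 days (vs. the pure-advection estimate x/v = 309 d).

308 days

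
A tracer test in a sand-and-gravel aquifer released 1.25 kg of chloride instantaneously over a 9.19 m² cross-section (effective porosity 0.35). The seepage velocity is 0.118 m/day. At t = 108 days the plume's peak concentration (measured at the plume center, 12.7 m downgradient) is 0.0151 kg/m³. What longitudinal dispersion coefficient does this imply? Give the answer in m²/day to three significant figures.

At the plume center C_max = M/(n_e·A·√(4πDt)), so D = M²/(4πt·(n_e·A·C_max)²).
n_e·A·C_max = 0.35 × 9.19 × 0.0151 = 0.04857 kg/m.
D = 1.25²/(4π × 108 × 0.04857²) = 0.488 m²/day.

0.488 m²/day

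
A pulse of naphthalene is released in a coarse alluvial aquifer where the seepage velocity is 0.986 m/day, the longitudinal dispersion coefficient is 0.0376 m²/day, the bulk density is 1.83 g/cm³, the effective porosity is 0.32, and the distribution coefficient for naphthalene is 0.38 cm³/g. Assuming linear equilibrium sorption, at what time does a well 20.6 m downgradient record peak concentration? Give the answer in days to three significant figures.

66.2 days

Retardation factor R = 1 + ρ_b·K_d/n = 1 + 1.83 × 0.38/0.32 = 3.173.
Sorption retards both mechanisms: v_R = v/R = 0.3107 m/day, D_R = D/R = 0.01185 m²/day.
Peak time from v_R²t² + 2D_R t − x² = 0: t = (√(D_R² + v_R²x²) − D_R)/v_R².
√(D_R² + v_R²x²) = √(0.01185² + 0.3107² × 20.6²) = 6.400; v_R² = 0.09653.
t = (6.400 − 0.01185)/0.09653 = 66.2 days.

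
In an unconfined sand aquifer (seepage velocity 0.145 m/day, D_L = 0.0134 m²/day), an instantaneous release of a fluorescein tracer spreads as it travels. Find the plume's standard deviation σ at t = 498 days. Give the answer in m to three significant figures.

Dispersive spreading gives a Gaussian with σ² = 2Dt; advection only shifts the center.
σ = √(2 × 0.0134 × 498) = 3.65 m.

3.65 m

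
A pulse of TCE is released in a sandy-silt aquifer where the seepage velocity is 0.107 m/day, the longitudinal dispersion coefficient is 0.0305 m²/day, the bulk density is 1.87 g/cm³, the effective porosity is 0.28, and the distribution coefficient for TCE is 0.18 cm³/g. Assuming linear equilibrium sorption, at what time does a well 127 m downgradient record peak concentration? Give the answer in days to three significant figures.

2610 days

Retardation factor R = 1 + ρ_b·K_d/n = 1 + 1.87 × 0.18/0.28 = 2.202.
Sorption retards both mechanisms: v_R = v/R = 0.04859 m/day, D_R = D/R = 0.01385 m²/day.
Peak time from v_R²t² + 2D_R t − x² = 0: t = (√(D_R² + v_R²x²) − D_R)/v_R².
√(D_R² + v_R²x²) = √(0.01385² + 0.04859² × 127²) = 6.171; v_R² = 0.002361.
t = (6.171 − 0.01385)/0.002361 = 2610 days.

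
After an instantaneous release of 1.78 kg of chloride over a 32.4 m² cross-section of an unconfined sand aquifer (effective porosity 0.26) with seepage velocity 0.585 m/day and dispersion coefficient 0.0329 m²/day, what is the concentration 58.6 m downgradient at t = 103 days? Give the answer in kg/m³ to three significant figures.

For an instantaneous plane source, C(x,t) = M/(n_e·A·√(4πDt)) · exp(−(x−vt)²/(4Dt)), with n_e·A the pore (flow) area.
Plume center vt = 0.585 × 103 = 60.255 m, so the well at 58.6 m is 1.655 m upgradient of the peak.
√(4πDt) = 6.526 m, giving peak height M/(n_e·A·√(4πDt)) = 1.78/(0.26 × 32.4 × 6.526) = 0.03238 kg/m³.
(x−vt)²/(4Dt) = (-1.655)²/(4 × 0.0329 × 103) = 0.2021; exp(−0.2021) = 0.8170.
C = 0.03238 × 0.8170 = 0.0265 kg/m³.

0.0265 kg/m³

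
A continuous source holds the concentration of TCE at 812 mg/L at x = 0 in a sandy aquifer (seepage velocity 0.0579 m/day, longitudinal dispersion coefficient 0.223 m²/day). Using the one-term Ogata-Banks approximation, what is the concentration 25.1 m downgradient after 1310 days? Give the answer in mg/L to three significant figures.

For a continuous step input, C/C₀ ≈ ½·erfc((x−vt)/(2√(Dt))).
vt = 0.0579 × 1310 = 75.849 m and 2√(Dt) = 2√(0.223 × 1310) = 34.18 m.
Argument (x−vt)/(2√(Dt)) = (25.1 − 75.849)/34.18 = -1.485; ½·erfc(-1.485) = 0.9821.
C = 812 × 0.9821 = 797 mg/L.

797 mg/L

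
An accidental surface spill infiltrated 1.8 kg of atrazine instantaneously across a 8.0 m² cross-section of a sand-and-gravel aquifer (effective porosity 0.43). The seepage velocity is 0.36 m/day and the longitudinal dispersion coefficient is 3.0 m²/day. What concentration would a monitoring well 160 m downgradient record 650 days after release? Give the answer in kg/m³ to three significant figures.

0.00166 kg/m³

For an instantaneous plane source, C(x,t) = M/(n_e·A·√(4πDt)) · exp(−(x−vt)²/(4Dt)), with n_e·A the pore (flow) area.
Plume center vt = 0.36 × 650 = 234 m, so the well at 160 m is 74 m upgradient of the peak.
√(4πDt) = 156.5 m, giving peak height M/(n_e·A·√(4πDt)) = 1.8/(0.43 × 8.0 × 156.5) = 0.003343 kg/m³.
(x−vt)²/(4Dt) = (-74)²/(4 × 3.0 × 650) = 0.7021; exp(−0.7021) = 0.4955.
C = 0.003343 × 0.4955 = 0.00166 kg/m³.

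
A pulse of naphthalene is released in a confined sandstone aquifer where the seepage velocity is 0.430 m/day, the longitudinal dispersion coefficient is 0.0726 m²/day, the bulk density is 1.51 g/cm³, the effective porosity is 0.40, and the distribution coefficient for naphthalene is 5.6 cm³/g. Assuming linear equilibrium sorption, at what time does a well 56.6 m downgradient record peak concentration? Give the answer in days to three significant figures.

2910 days

Retardation factor R = 1 + ρ_b·K_d/n = 1 + 1.51 × 5.6/0.40 = 22.14.
Sorption retards both mechanisms: v_R = v/R = 0.01942 m/day, D_R = D/R = 0.003279 m²/day.
Peak time from v_R²t² + 2D_R t − x² = 0: t = (√(D_R² + v_R²x²) − D_R)/v_R².
√(D_R² + v_R²x²) = √(0.003279² + 0.01942² × 56.6²) = 1.099; v_R² = 0.0003771.
t = (1.099 − 0.003279)/0.0003771 = 2910 days.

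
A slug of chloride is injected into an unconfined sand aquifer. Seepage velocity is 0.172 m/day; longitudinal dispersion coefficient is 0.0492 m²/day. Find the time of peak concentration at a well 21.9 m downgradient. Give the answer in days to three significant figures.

For the 1D instantaneous-source solution, setting ∂C/∂t = 0 at fixed x gives v²t² + 2Dt − x² = 0, so t = (√(D² + v²x²) − D)/v².
√(D² + v²x²) = √(0.0492² + 0.172² × 21.9²) = 3.767; v² = 0.029584.
t = (3.767 − 0.0492)/0.029584 = 126 days (vs. the pure-advection estimate x/v = 127 d).

126 days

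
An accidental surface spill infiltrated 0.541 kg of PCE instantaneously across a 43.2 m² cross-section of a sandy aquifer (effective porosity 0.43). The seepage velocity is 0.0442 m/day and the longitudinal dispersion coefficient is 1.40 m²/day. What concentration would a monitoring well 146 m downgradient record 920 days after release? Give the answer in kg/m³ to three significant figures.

2.66e-05 kg/m³

For an instantaneous plane source, C(x,t) = M/(n_e·A·√(4πDt)) · exp(−(x−vt)²/(4Dt)), with n_e·A the pore (flow) area.
Plume center vt = 0.0442 × 920 = 40.664 m, so the well at 146 m is 105.336 m downgradient of the peak.
√(4πDt) = 127.2 m, giving peak height M/(n_e·A·√(4πDt)) = 0.541/(0.43 × 43.2 × 127.2) = 0.0002290 kg/m³.
(x−vt)²/(4Dt) = (105.336)²/(4 × 1.40 × 920) = 2.154; exp(−2.154) = 0.1160.
C = 0.0002290 × 0.1160 = 2.66e-05 kg/m³.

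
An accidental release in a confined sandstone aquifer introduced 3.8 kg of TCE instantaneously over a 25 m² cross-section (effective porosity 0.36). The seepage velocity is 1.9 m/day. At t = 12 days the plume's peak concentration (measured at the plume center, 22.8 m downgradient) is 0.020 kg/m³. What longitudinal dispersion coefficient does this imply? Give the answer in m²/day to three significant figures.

At the plume center C_max = M/(n_e·A·√(4πDt)), so D = M²/(4πt·(n_e·A·C_max)²).
n_e·A·C_max = 0.36 × 25 × 0.020 = 0.1800 kg/m.
D = 3.8²/(4π × 12 × 0.1800²) = 2.96 m²/day.

2.96 m²/day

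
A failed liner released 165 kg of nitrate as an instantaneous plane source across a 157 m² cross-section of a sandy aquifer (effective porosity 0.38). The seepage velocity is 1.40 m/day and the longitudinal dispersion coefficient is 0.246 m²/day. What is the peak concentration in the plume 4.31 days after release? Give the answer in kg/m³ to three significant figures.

0.758 kg/m³

The peak of an instantaneous 1D plume sits at x = vt; there the Gaussian factor is 1 and C_max = M/(n_e·A·√(4πDt)), where n_e·A is the pore area the mass is dissolved in.
√(4πDt) = √(4π × 0.246 × 4.31) = 3.650 m, so C_max = 165/(0.38 × 157 × 3.650) = 0.758 kg/m³.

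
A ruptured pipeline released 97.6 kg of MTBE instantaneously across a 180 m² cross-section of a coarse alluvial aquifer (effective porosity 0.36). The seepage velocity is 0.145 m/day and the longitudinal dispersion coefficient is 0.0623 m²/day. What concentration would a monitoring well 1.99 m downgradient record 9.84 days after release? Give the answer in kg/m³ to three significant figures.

For an instantaneous plane source, C(x,t) = M/(n_e·A·√(4πDt)) · exp(−(x−vt)²/(4Dt)), with n_e·A the pore (flow) area.
Plume center vt = 0.145 × 9.84 = 1.4268 m, so the well at 1.99 m is 0.5632 m downgradient of the peak.
√(4πDt) = 2.776 m, giving peak height M/(n_e·A·√(4πDt)) = 97.6/(0.36 × 180 × 2.776) = 0.5426 kg/m³.
(x−vt)²/(4Dt) = (0.5632)²/(4 × 0.0623 × 9.84) = 0.1294; exp(−0.1294) = 0.8786.
C = 0.5426 × 0.8786 = 0.477 kg/m³.

0.477 kg/m³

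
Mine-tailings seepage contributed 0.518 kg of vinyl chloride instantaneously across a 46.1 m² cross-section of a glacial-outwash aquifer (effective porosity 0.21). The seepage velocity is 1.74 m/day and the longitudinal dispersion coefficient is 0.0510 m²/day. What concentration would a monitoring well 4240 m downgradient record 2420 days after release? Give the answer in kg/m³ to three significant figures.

0.000242 kg/m³

For an instantaneous plane source, C(x,t) = M/(n_e·A·√(4πDt)) · exp(−(x−vt)²/(4Dt)), with n_e·A the pore (flow) area.
Plume center vt = 1.74 × 2420 = 4210.8 m, so the well at 4240 m is 29.2 m downgradient of the peak.
√(4πDt) = 39.38 m, giving peak height M/(n_e·A·√(4πDt)) = 0.518/(0.21 × 46.1 × 39.38) = 0.001359 kg/m³.
(x−vt)²/(4Dt) = (29.2)²/(4 × 0.0510 × 2420) = 1.727; exp(−1.727) = 0.1778.
C = 0.001359 × 0.1778 = 0.000242 kg/m³.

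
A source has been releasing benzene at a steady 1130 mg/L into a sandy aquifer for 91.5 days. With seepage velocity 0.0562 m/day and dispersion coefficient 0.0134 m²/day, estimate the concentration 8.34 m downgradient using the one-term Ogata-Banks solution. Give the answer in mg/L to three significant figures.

For a continuous step input, C/C₀ ≈ ½·erfc((x−vt)/(2√(Dt))).
vt = 0.0562 × 91.5 = 5.1423 m and 2√(Dt) = 2√(0.0134 × 91.5) = 2.215 m.
Argument (x−vt)/(2√(Dt)) = (8.34 − 5.1423)/2.215 = 1.444; ½·erfc(1.444) = 0.02057.
C = 1130 × 0.02057 = 23.2 mg/L.

23.2 mg/L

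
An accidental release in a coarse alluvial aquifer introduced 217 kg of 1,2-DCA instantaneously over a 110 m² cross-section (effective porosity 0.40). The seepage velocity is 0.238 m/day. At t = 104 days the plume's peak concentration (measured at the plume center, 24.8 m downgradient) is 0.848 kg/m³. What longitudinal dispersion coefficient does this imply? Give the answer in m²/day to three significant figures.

At the plume center C_max = M/(n_e·A·√(4πDt)), so D = M²/(4πt·(n_e·A·C_max)²).
n_e·A·C_max = 0.40 × 110 × 0.848 = 37.31 kg/m.
D = 217²/(4π × 104 × 37.31²) = 0.0259 m²/day.

0.0259 m²/day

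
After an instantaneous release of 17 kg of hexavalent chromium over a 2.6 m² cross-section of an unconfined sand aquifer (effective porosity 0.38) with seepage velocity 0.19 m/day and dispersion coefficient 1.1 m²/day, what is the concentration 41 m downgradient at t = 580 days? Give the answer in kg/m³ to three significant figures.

0.0294 kg/m³

For an instantaneous plane source, C(x,t) = M/(n_e·A·√(4πDt)) · exp(−(x−vt)²/(4Dt)), with n_e·A the pore (flow) area.
Plume center vt = 0.19 × 580 = 110.2 m, so the well at 41 m is 69.2 m upgradient of the peak.
√(4πDt) = 89.54 m, giving peak height M/(n_e·A·√(4πDt)) = 17/(0.38 × 2.6 × 89.54) = 0.1922 kg/m³.
(x−vt)²/(4Dt) = (-69.2)²/(4 × 1.1 × 580) = 1.876; exp(−1.876) = 0.1532.
C = 0.1922 × 0.1532 = 0.0294 kg/m³.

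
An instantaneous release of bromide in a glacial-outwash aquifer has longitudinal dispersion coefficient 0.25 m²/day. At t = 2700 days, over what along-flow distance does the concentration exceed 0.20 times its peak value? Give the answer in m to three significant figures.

The plume is Gaussian with σ = √(2Dt) = √(2 × 0.25 × 2700) = 36.74 m.
C/C_peak = exp(−Δx²/(2σ²)) = 0.20 ⇒ Δx = σ·√(−2 ln 0.20) = 36.74 × 1.794 = 65.91 m.
Width = 2Δx = 132 m.

132 m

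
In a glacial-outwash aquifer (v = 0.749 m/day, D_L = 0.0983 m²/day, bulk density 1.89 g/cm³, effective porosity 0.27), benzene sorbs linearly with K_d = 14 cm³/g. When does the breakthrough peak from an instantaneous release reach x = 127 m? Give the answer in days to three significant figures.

16800 days

Retardation factor R = 1 + ρ_b·K_d/n = 1 + 1.89 × 14/0.27 = 99.00.
Sorption retards both mechanisms: v_R = v/R = 0.007566 m/day, D_R = D/R = 0.0009929 m²/day.
Peak time from v_R²t² + 2D_R t − x² = 0: t = (√(D_R² + v_R²x²) − D_R)/v_R².
√(D_R² + v_R²x²) = √(0.0009929² + 0.007566² × 127²) = 0.9609; v_R² = 5.724e-05.
t = (0.9609 − 0.0009929)/5.724e-05 = 16800 days.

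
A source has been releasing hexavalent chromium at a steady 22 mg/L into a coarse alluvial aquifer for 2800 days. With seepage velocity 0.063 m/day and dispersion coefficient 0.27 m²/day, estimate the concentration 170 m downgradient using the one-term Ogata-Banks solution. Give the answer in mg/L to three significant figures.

12.4 mg/L

For a continuous step input, C/C₀ ≈ ½·erfc((x−vt)/(2√(Dt))).
vt = 0.063 × 2800 = 176.4 m and 2√(Dt) = 2√(0.27 × 2800) = 54.99 m.
Argument (x−vt)/(2√(Dt)) = (170 − 176.4)/54.99 = -0.1164; ½·erfc(-0.1164) = 0.5654.
C = 22 × 0.5654 = 12.4 mg/L.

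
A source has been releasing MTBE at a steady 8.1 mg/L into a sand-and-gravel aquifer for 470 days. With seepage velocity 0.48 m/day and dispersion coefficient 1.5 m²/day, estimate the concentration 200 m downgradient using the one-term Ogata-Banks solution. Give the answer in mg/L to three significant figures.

For a continuous step input, C/C₀ ≈ ½·erfc((x−vt)/(2√(Dt))).
vt = 0.48 × 470 = 225.6 m and 2√(Dt) = 2√(1.5 × 470) = 53.10 m.
Argument (x−vt)/(2√(Dt)) = (200 − 225.6)/53.10 = -0.4821; ½·erfc(-0.4821) = 0.7523.
C = 8.1 × 0.7523 = 6.09 mg/L.

6.09 mg/L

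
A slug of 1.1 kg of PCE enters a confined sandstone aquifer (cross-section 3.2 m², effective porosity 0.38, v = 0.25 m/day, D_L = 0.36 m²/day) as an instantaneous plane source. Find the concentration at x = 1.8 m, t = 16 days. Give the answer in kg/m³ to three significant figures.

0.0862 kg/m³

For an instantaneous plane source, C(x,t) = M/(n_e·A·√(4πDt)) · exp(−(x−vt)²/(4Dt)), with n_e·A the pore (flow) area.
Plume center vt = 0.25 × 16 = 4 m, so the well at 1.8 m is 2.2 m upgradient of the peak.
√(4πDt) = 8.508 m, giving peak height M/(n_e·A·√(4πDt)) = 1.1/(0.38 × 3.2 × 8.508) = 0.1063 kg/m³.
(x−vt)²/(4Dt) = (-2.2)²/(4 × 0.36 × 16) = 0.2101; exp(−0.2101) = 0.8105.
C = 0.1063 × 0.8105 = 0.0862 kg/m³.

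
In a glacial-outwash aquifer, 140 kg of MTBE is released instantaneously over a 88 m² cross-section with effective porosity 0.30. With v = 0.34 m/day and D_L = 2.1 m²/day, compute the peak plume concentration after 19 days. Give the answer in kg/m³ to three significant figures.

The peak of an instantaneous 1D plume sits at x = vt; there the Gaussian factor is 1 and C_max = M/(n_e·A·√(4πDt)), where n_e·A is the pore area the mass is dissolved in.
√(4πDt) = √(4π × 2.1 × 19) = 22.39 m, so C_max = 140/(0.30 × 88 × 22.39) = 0.237 kg/m³.

0.237 kg/m³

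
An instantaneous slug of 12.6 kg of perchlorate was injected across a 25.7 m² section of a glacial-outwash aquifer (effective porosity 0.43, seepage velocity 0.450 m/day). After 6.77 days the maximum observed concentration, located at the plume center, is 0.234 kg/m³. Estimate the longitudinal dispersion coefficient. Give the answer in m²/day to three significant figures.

0.279 m²/day

At the plume center C_max = M/(n_e·A·√(4πDt)), so D = M²/(4πt·(n_e·A·C_max)²).
n_e·A·C_max = 0.43 × 25.7 × 0.234 = 2.586 kg/m.
D = 12.6²/(4π × 6.77 × 2.586²) = 0.279 m²/day.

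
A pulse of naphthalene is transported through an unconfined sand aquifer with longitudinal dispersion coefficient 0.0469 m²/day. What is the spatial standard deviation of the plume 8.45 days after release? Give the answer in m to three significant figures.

0.890 m

Dispersive spreading gives a Gaussian with σ² = 2Dt; advection only shifts the center.
σ = √(2 × 0.0469 × 8.45) = 0.890 m.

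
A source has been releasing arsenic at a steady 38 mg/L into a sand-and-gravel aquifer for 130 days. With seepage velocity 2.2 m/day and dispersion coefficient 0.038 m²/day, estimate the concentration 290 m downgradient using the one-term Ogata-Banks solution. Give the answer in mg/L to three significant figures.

For a continuous step input, C/C₀ ≈ ½·erfc((x−vt)/(2√(Dt))).
vt = 2.2 × 130 = 286 m and 2√(Dt) = 2√(0.038 × 130) = 4.445 m.
Argument (x−vt)/(2√(Dt)) = (290 − 286)/4.445 = 0.8999; ½·erfc(0.8999) = 0.1016.
C = 38 × 0.1016 = 3.86 mg/L.

3.86 mg/L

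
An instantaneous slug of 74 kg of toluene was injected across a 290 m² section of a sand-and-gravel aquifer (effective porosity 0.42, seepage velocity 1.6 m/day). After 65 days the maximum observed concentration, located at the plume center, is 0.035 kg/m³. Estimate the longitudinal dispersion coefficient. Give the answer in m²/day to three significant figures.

At the plume center C_max = M/(n_e·A·√(4πDt)), so D = M²/(4πt·(n_e·A·C_max)²).
n_e·A·C_max = 0.42 × 290 × 0.035 = 4.263 kg/m.
D = 74²/(4π × 65 × 4.263²) = 0.369 m²/day.

0.369 m²/day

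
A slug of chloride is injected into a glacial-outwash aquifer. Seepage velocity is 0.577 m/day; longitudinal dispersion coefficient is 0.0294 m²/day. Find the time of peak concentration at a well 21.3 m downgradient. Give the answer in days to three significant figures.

For the 1D instantaneous-source solution, setting ∂C/∂t = 0 at fixed x gives v²t² + 2Dt − x² = 0, so t = (√(D² + v²x²) − D)/v².
√(D² + v²x²) = √(0.0294² + 0.577² × 21.3²) = 12.29; v² = 0.332929.
t = (12.29 − 0.0294)/0.332929 = 36.8 days (vs. the pure-advection estimate x/v = 36.9 d).

36.8 days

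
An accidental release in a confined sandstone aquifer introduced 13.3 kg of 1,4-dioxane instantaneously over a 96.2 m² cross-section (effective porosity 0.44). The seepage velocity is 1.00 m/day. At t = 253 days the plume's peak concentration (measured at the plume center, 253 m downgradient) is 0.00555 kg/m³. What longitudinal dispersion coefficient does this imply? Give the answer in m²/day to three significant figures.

At the plume center C_max = M/(n_e·A·√(4πDt)), so D = M²/(4πt·(n_e·A·C_max)²).
n_e·A·C_max = 0.44 × 96.2 × 0.00555 = 0.2349 kg/m.
D = 13.3²/(4π × 253 × 0.2349²) = 1.01 m²/day.

1.01 m²/day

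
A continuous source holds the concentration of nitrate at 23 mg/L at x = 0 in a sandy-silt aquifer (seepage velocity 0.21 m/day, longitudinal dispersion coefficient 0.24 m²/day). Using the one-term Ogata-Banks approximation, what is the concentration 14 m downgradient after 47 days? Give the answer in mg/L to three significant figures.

For a continuous step input, C/C₀ ≈ ½·erfc((x−vt)/(2√(Dt))).
vt = 0.21 × 47 = 9.87 m and 2√(Dt) = 2√(0.24 × 47) = 6.717 m.
Argument (x−vt)/(2√(Dt)) = (14 − 9.87)/6.717 = 0.6149; ½·erfc(0.6149) = 0.1923.
C = 23 × 0.1923 = 4.42 mg/L.

4.42 mg/L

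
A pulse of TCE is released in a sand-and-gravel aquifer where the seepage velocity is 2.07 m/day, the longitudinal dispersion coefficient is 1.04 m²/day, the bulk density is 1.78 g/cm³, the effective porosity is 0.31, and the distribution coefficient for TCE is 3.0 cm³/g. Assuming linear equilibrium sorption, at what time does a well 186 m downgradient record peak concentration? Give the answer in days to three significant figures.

1630 days

Retardation factor R = 1 + ρ_b·K_d/n = 1 + 1.78 × 3.0/0.31 = 18.23.
Sorption retards both mechanisms: v_R = v/R = 0.1135 m/day, D_R = D/R = 0.05705 m²/day.
Peak time from v_R²t² + 2D_R t − x² = 0: t = (√(D_R² + v_R²x²) − D_R)/v_R².
√(D_R² + v_R²x²) = √(0.05705² + 0.1135² × 186²) = 21.11; v_R² = 0.01288.
t = (21.11 − 0.05705)/0.01288 = 1630 days.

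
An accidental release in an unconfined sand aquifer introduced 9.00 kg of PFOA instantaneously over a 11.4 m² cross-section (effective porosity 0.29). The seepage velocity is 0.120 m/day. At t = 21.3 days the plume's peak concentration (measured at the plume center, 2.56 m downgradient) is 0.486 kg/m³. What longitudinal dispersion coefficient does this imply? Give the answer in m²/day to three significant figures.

At the plume center C_max = M/(n_e·A·√(4πDt)), so D = M²/(4πt·(n_e·A·C_max)²).
n_e·A·C_max = 0.29 × 11.4 × 0.486 = 1.607 kg/m.
D = 9.00²/(4π × 21.3 × 1.607²) = 0.117 m²/day.

0.117 m²/day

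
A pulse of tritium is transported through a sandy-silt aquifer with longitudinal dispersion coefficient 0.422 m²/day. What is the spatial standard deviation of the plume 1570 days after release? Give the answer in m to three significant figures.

36.4 m

Dispersive spreading gives a Gaussian with σ² = 2Dt; advection only shifts the center.
σ = √(2 × 0.422 × 1570) = 36.4 m.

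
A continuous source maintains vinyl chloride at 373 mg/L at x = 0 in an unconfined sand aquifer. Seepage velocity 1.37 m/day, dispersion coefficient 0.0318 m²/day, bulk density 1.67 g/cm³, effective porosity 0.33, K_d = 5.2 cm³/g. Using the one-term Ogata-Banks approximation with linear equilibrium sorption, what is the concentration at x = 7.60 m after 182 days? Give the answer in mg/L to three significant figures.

Retardation factor R = 1 + ρ_b·K_d/n = 1 + 1.67 × 5.2/0.33 = 27.32.
Sorption retards both mechanisms: v_R = v/R = 0.05015 m/day, D_R = D/R = 0.001164 m²/day.
v_R·t = 0.05015 × 182 = 9.1273 m; 2√(D_R t) = 0.9205 m; argument = (7.60 − 9.1273)/0.9205 = -1.659.
C = C₀ × ½·erfc(-1.659) = 373 × 0.9905 = 369 mg/L.

369 mg/L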